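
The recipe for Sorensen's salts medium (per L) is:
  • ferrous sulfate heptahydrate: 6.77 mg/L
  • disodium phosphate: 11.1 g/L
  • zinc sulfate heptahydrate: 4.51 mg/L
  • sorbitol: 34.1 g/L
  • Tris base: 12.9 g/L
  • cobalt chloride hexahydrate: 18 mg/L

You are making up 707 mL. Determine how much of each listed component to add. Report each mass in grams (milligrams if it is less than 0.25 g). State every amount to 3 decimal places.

ferrous sulfate heptahydrate 4.786 mg; disodium phosphate 7.848 g; zinc sulfate heptahydrate 3.189 mg; sorbitol 24.109 g; Tris base 9.120 g; cobalt chloride hexahydrate 12.726 mg

Scale factor relative to 1 L: 0.707.
ferrous sulfate heptahydrate: 6.77 mg/L × 0.707 L = 4.786 mg
disodium phosphate: 11.1 g/L × 0.707 L = 7.848 g
zinc sulfate heptahydrate: 4.51 mg/L × 0.707 L = 3.189 mg
sorbitol: 34.1 g/L × 0.707 L = 24.109 g
Tris base: 12.9 g/L × 0.707 L = 9.120 g
cobalt chloride hexahydrate: 18 mg/L × 0.707 L = 12.726 mg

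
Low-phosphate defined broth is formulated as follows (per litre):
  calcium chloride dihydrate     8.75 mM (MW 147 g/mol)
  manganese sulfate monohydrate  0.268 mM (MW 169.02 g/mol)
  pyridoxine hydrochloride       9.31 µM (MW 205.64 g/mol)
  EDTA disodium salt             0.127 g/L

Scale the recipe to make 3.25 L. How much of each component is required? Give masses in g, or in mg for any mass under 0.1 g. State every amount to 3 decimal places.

calcium chloride dihydrate 4.180 g; manganese sulfate monohydrate 0.147 g; pyridoxine hydrochloride 6.222 mg; EDTA disodium salt 0.413 g

Scale factor relative to 1 L: 3.25.
calcium chloride dihydrate: 8.75 mmol/L × 147 g/mol × 3.25 L ÷ 1000 = 4.180 g
manganese sulfate monohydrate: 0.268 mmol/L × 169.02 g/mol × 3.25 L ÷ 1000 = 0.147 g
pyridoxine hydrochloride: 9.31 µmol/L × 205.64 g/mol × 3.25 L ÷ 1000 = 6.222 mg
EDTA disodium salt: 0.127 g/L × 3.25 L = 0.413 g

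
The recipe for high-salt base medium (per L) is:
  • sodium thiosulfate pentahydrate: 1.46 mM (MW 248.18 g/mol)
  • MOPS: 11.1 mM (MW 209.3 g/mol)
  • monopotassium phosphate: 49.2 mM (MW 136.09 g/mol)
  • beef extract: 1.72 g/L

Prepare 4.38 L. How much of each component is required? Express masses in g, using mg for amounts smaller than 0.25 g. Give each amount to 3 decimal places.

Working volume: 4.38 L.
sodium thiosulfate pentahydrate: 1.46 mmol/L × 248.18 g/mol × 4.38 L ÷ 1000 = 1.587 g
MOPS: 11.1 mmol/L × 209.3 g/mol × 4.38 L ÷ 1000 = 10.176 g
monopotassium phosphate: 49.2 mmol/L × 136.09 g/mol × 4.38 L ÷ 1000 = 29.327 g
beef extract: 1.72 g/L × 4.38 L = 7.534 g

sodium thiosulfate pentahydrate 1.587 g; MOPS 10.176 g; monopotassium phosphate 29.327 g; beef extract 7.534 g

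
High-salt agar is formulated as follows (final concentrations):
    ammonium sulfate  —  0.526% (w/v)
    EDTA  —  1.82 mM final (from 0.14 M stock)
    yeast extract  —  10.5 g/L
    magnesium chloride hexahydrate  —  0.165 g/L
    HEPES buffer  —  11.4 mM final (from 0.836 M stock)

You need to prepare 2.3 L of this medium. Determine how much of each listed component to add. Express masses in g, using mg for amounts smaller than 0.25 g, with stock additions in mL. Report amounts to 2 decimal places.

Scale factor relative to 1 L: 2.3.
ammonium sulfate: 0.526% w/v = 5.26 g/L → 5.26 × 2.3 L = 12.10 g
EDTA: V = C2·V2/C1 = 1.82 mM × 2300 mL ÷ 140 mM = 29.90 mL
yeast extract: 10.5 g/L × 2.3 L = 24.15 g
magnesium chloride hexahydrate: 0.165 g/L × 2.3 L = 0.38 g
HEPES buffer: C1V1 = C2V2 → 11.4 mM × 2300 mL ÷ 836 mM = 31.36 mL

ammonium sulfate 12.10 g; EDTA 29.90 mL; yeast extract 24.15 g; magnesium chloride hexahydrate 0.38 g; HEPES buffer 31.36 mL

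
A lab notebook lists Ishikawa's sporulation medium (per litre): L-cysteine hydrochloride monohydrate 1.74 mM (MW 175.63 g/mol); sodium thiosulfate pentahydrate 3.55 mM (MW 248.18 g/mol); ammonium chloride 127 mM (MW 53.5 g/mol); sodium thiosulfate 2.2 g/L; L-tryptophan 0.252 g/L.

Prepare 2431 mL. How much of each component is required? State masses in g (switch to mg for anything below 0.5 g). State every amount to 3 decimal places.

Scale factor relative to 1 L: 2.431.
L-cysteine hydrochloride monohydrate: 1.74 mmol/L × 175.63 g/mol × 2.431 L ÷ 1000 = 0.743 g
sodium thiosulfate pentahydrate: 3.55 mmol/L × 248.18 g/mol × 2.431 L ÷ 1000 = 2.142 g
ammonium chloride: 127 mmol/L × 53.5 g/mol × 2.431 L ÷ 1000 = 16.517 g
sodium thiosulfate: 2.2 g/L × 2.431 L = 5.348 g
L-tryptophan: 0.252 g/L × 2.431 L = 0.613 g

L-cysteine hydrochloride monohydrate 0.743 g; sodium thiosulfate pentahydrate 2.142 g; ammonium chloride 16.517 g; sodium thiosulfate 5.348 g; L-tryptophan 0.613 g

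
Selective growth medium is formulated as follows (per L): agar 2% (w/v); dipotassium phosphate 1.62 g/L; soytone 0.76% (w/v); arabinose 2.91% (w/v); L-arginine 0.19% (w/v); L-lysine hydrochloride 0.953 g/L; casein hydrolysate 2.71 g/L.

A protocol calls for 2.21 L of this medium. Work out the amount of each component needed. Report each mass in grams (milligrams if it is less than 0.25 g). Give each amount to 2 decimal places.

agar 44.20 g; dipotassium phosphate 3.58 g; soytone 16.80 g; arabinose 64.31 g; L-arginine 4.20 g; L-lysine hydrochloride 2.11 g; casein hydrolysate 5.99 g

Scale factor relative to 1 L: 2.21.
agar: 2 g per 100 mL × 2210 mL ÷ 100 = 44.20 g
dipotassium phosphate: 1.62 g/L × 2.21 L = 3.58 g
soytone: 0.76% w/v = 7.6 g/L → 7.6 × 2.21 L = 16.80 g
arabinose: 2.91% w/v = 29.1 g/L → 29.1 × 2.21 L = 64.31 g
L-arginine: 0.19% w/v = 1.9 g/L → 1.9 × 2.21 L = 4.20 g
L-lysine hydrochloride: 0.953 g/L × 2.21 L = 2.11 g
casein hydrolysate: 2.71 g/L × 2.21 L = 5.99 g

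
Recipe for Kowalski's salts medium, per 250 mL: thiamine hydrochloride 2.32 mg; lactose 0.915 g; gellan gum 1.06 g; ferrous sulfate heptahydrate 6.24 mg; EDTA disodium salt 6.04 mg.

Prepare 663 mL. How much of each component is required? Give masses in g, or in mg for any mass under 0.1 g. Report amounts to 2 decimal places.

Ratio of target to recipe volume: 663 / 250 = 2.652.
thiamine hydrochloride: 2.32 mg × (663 mL / 250 mL) = 6.15 mg
lactose: 0.915 g × (663 mL / 250 mL) = 2.43 g
gellan gum: 1.06 g × (663 mL / 250 mL) = 2.81 g
ferrous sulfate heptahydrate: 6.24 mg × (663 mL / 250 mL) = 16.55 mg
EDTA disodium salt: 6.04 mg × (663 mL / 250 mL) = 16.02 mg

thiamine hydrochloride 6.15 mg; lactose 2.43 g; gellan gum 2.81 g; ferrous sulfate heptahydrate 16.55 mg; EDTA disodium salt 16.02 mg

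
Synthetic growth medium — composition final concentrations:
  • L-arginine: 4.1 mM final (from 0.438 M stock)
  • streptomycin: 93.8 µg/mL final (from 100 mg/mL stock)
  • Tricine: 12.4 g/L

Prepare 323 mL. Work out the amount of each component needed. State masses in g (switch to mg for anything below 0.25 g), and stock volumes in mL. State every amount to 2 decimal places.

Working volume: 323 mL = 0.323 L.
L-arginine: C1V1 = C2V2 → 4.1 mM × 323 mL ÷ 438 mM = 3.02 mL
streptomycin: V = C2·V2/C1 = 93.8 µg/mL × 323 mL ÷ 100000 µg/mL = 0.30 mL
Tricine: 12.4 g/L × 0.323 L = 4.01 g

L-arginine 3.02 mL; streptomycin 0.30 mL; Tricine 4.01 g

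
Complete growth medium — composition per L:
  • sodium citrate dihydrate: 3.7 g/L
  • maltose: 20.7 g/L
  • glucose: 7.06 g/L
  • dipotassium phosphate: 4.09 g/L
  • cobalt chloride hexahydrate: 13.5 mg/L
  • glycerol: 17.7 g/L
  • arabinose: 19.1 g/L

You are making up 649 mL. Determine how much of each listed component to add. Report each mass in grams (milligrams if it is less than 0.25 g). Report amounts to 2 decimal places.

sodium citrate dihydrate 2.40 g; maltose 13.43 g; glucose 4.58 g; dipotassium phosphate 2.65 g; cobalt chloride hexahydrate 8.76 mg; glycerol 11.49 g; arabinose 12.40 g

Working volume: 649 mL = 0.649 L.
sodium citrate dihydrate: 3.7 g/L × 0.649 L = 2.40 g
maltose: 20.7 g/L × 0.649 L = 13.43 g
glucose: 7.06 g/L × 0.649 L = 4.58 g
dipotassium phosphate: 4.09 g/L × 0.649 L = 2.65 g
cobalt chloride hexahydrate: 13.5 mg/L × 0.649 L = 8.76 mg
glycerol: 17.7 g/L × 0.649 L = 11.49 g
arabinose: 19.1 g/L × 0.649 L = 12.40 g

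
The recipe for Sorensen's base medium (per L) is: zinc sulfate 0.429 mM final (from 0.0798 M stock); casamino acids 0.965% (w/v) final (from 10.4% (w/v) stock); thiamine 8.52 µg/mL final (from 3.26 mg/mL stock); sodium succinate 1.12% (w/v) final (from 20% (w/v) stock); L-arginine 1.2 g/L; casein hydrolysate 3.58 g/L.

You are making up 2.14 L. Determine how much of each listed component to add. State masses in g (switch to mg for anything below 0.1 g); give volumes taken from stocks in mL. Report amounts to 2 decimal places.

zinc sulfate 11.50 mL; casamino acids 198.57 mL; thiamine 5.59 mL; sodium succinate 119.84 mL; L-arginine 2.57 g; casein hydrolysate 7.66 g

Scale factor relative to 1 L: 2.14.
zinc sulfate: V = C2·V2/C1 = 0.429 mM × 2140 mL ÷ 79.8 mM = 11.50 mL
casamino acids: C1V1 = C2V2 → 0.965% ÷ 10.4% × 2140 mL = 198.57 mL
thiamine: C1V1 = C2V2 → 8.52 µg/mL × 2140 mL ÷ 3260 µg/mL = 5.59 mL
sodium succinate: V = C2·V2/C1 = 1.12% ÷ 20% × 2140 mL = 119.84 mL
L-arginine: 1.2 g/L × 2.14 L = 2.57 g
casein hydrolysate: 3.58 g/L × 2.14 L = 7.66 g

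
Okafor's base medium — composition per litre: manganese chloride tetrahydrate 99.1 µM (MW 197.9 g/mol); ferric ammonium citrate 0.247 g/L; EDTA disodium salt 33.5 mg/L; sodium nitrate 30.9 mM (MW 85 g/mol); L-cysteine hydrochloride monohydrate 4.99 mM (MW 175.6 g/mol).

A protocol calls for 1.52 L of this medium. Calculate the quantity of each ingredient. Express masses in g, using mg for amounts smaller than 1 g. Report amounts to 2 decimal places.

manganese chloride tetrahydrate 29.81 mg; ferric ammonium citrate 375.44 mg; EDTA disodium salt 50.92 mg; sodium nitrate 3.99 g; L-cysteine hydrochloride monohydrate 1.33 g

Scale factor relative to 1 L: 1.52.
manganese chloride tetrahydrate: 99.1 µmol/L × 197.9 g/mol × 1.52 L ÷ 1000 = 29.81 mg
ferric ammonium citrate: 0.247 g/L × 1.52 L = 0.37544 g = 375.44 mg
EDTA disodium salt: 33.5 mg/L × 1.52 L = 50.92 mg
sodium nitrate: 30.9 mmol/L × 85 g/mol × 1.52 L ÷ 1000 = 3.99 g
L-cysteine hydrochloride monohydrate: 4.99 mmol/L × 175.6 g/mol × 1.52 L ÷ 1000 = 1.33 g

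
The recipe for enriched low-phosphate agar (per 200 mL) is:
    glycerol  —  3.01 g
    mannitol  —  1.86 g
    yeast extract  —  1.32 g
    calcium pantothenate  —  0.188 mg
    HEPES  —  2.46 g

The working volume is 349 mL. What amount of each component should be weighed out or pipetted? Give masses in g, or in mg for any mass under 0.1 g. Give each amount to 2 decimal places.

Ratio of target to recipe volume: 349 / 200 = 1.745.
glycerol: 3.01 g × (349 mL / 200 mL) = 5.25 g
mannitol: 1.86 g × (349 mL / 200 mL) = 3.25 g
yeast extract: 1.32 g × (349 mL / 200 mL) = 2.30 g
calcium pantothenate: 0.188 mg × (349 mL / 200 mL) = 0.33 mg
HEPES: 2.46 g × (349 mL / 200 mL) = 4.29 g

glycerol 5.25 g; mannitol 3.25 g; yeast extract 2.30 g; calcium pantothenate 0.33 mg; HEPES 4.29 g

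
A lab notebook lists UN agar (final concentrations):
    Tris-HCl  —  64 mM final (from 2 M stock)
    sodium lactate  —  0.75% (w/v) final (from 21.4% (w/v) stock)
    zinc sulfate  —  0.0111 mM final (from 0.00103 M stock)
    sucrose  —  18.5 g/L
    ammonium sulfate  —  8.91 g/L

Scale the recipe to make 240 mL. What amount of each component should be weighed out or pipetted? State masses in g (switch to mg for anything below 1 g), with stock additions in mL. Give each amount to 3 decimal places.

Tris-HCl 7.680 mL; sodium lactate 8.411 mL; zinc sulfate 2.586 mL; sucrose 4.440 g; ammonium sulfate 2.138 g

Target volume = 240 mL = 0.24 L.
Tris-HCl: dilute stock: 64 mM × 240 mL ÷ 2000 mM = 7.680 mL
sodium lactate: C1V1 = C2V2 → 0.75% ÷ 21.4% × 240 mL = 8.411 mL
zinc sulfate: C1V1 = C2V2 → 0.0111 mM × 240 mL ÷ 1.03 mM = 2.586 mL
sucrose: 18.5 g/L × 0.24 L = 4.440 g
ammonium sulfate: 8.91 g/L × 0.24 L = 2.138 g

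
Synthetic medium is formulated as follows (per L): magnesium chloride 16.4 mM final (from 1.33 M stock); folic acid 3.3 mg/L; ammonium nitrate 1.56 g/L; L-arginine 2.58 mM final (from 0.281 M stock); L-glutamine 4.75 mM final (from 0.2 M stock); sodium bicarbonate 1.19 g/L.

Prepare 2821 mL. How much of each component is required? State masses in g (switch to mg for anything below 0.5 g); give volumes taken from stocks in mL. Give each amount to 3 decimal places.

Working volume: 2821 mL = 2.821 L.
magnesium chloride: V = C2·V2/C1 = 16.4 mM × 2821 mL ÷ 1330 mM = 34.785 mL
folic acid: 3.3 mg/L × 2.821 L = 9.309 mg
ammonium nitrate: 1.56 g/L × 2.821 L = 4.401 g
L-arginine: dilute stock: 2.58 mM × 2821 mL ÷ 281 mM = 25.901 mL
L-glutamine: V = C2·V2/C1 = 4.75 mM × 2821 mL ÷ 200 mM = 66.999 mL
sodium bicarbonate: 1.19 g/L × 2.821 L = 3.357 g

magnesium chloride 34.785 mL; folic acid 9.309 mg; ammonium nitrate 4.401 g; L-arginine 25.901 mL; L-glutamine 66.999 mL; sodium bicarbonate 3.357 g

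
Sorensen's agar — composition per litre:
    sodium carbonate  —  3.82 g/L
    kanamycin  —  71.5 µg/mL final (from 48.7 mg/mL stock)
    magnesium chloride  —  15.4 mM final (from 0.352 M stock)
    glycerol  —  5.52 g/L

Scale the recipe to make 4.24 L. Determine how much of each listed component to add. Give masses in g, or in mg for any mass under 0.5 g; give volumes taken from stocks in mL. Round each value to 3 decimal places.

Working volume: 4.24 L.
sodium carbonate: 3.82 g/L × 4.24 L = 16.197 g
kanamycin: C1V1 = C2V2 → 71.5 µg/mL × 4240 mL ÷ 48700 µg/mL = 6.225 mL
magnesium chloride: V = C2·V2/C1 = 15.4 mM × 4240 mL ÷ 352 mM = 185.500 mL
glycerol: 5.52 g/L × 4.24 L = 23.405 g

sodium carbonate 16.197 g; kanamycin 6.225 mL; magnesium chloride 185.500 mL; glycerol 23.405 g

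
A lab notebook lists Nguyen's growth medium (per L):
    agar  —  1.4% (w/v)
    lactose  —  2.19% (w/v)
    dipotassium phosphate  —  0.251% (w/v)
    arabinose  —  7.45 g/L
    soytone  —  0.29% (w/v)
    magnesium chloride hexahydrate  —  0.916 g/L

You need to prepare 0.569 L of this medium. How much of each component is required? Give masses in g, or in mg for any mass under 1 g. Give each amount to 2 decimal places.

Scale factor relative to 1 L: 0.569.
agar: 1.4% w/v = 14 g/L → 14 × 0.569 L = 7.97 g
lactose: 2.19 g per 100 mL × 569 mL ÷ 100 = 12.46 g
dipotassium phosphate: 0.251% w/v = 2.51 g/L → 2.51 × 0.569 L = 1.43 g
arabinose: 7.45 g/L × 0.569 L = 4.24 g
soytone: 0.29 g per 100 mL × 569 mL ÷ 100 = 1.65 g
magnesium chloride hexahydrate: 0.916 g/L × 0.569 L = 0.521204 g = 521.20 mg

agar 7.97 g; lactose 12.46 g; dipotassium phosphate 1.43 g; arabinose 4.24 g; soytone 1.65 g; magnesium chloride hexahydrate 521.20 mg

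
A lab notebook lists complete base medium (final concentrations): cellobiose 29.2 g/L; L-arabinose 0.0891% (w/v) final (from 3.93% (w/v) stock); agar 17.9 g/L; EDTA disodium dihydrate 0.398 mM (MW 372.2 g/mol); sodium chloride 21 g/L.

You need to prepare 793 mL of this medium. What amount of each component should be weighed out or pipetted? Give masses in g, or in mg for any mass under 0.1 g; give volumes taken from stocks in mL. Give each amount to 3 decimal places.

cellobiose 23.156 g; L-arabinose 17.979 mL; agar 14.195 g; EDTA disodium dihydrate 0.117 g; sodium chloride 16.653 g

Working volume: 793 mL = 0.793 L.
cellobiose: 29.2 g/L × 0.793 L = 23.156 g
L-arabinose: dilute stock: 0.0891% ÷ 3.93% × 793 mL = 17.979 mL
agar: 17.9 g/L × 0.793 L = 14.195 g
EDTA disodium dihydrate: 0.398 mmol/L × 372.2 g/mol × 0.793 L ÷ 1000 = 0.117 g
sodium chloride: 21 g/L × 0.793 L = 16.653 g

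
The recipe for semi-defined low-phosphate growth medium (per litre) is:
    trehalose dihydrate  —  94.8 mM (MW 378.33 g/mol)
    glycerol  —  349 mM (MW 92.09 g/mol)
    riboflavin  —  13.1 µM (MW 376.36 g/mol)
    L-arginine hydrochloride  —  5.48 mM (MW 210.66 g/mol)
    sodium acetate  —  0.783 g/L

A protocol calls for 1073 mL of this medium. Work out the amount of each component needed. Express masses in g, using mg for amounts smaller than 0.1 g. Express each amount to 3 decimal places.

trehalose dihydrate 38.484 g; glycerol 34.486 g; riboflavin 5.290 mg; L-arginine hydrochloride 1.239 g; sodium acetate 0.840 g

Scale factor relative to 1 L: 1.073.
trehalose dihydrate: 94.8 mmol/L × 378.33 g/mol × 1.073 L ÷ 1000 = 38.484 g
glycerol: 349 mmol/L × 92.09 g/mol × 1.073 L ÷ 1000 = 34.486 g
riboflavin: 13.1 µmol/L × 376.36 g/mol × 1.073 L ÷ 1000 = 5.290 mg
L-arginine hydrochloride: 5.48 mmol/L × 210.66 g/mol × 1.073 L ÷ 1000 = 1.239 g
sodium acetate: 0.783 g/L × 1.073 L = 0.840 g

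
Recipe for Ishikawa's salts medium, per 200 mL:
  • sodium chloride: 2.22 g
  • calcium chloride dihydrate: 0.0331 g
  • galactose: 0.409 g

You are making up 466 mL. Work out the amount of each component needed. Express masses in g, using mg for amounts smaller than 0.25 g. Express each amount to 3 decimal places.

sodium chloride 5.173 g; calcium chloride dihydrate 77.123 mg; galactose 0.953 g

Ratio of target to recipe volume: 466 / 200 = 2.33.
sodium chloride: 2.22 g × (466 mL / 200 mL) = 5.173 g
calcium chloride dihydrate: 0.0331 g × (466 mL / 200 mL) = 0.077123 g = 77.123 mg
galactose: 0.409 g × (466 mL / 200 mL) = 0.953 g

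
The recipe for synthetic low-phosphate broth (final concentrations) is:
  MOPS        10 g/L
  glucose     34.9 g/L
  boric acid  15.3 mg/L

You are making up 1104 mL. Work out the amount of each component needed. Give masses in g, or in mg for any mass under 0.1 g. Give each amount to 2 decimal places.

MOPS 11.04 g; glucose 38.53 g; boric acid 16.89 mg

Working volume: 1104 mL = 1.104 L.
MOPS: 10 g/L × 1.104 L = 11.04 g
glucose: 34.9 g/L × 1.104 L = 38.53 g
boric acid: 15.3 mg/L × 1.104 L = 16.89 mg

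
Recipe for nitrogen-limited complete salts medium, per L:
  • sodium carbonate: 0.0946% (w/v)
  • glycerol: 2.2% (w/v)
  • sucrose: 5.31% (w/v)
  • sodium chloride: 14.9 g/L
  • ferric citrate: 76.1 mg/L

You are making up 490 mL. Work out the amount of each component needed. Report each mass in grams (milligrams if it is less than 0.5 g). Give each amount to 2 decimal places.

Scale factor relative to 1 L: 0.49.
sodium carbonate: 0.0946% w/v = 0.946 g/L → 0.946 × 0.49 L = 0.46354 g = 463.54 mg
glycerol: 2.2% w/v = 22 g/L → 22 × 0.49 L = 10.78 g
sucrose: 5.31% w/v = 53.1 g/L → 53.1 × 0.49 L = 26.02 g
sodium chloride: 14.9 g/L × 0.49 L = 7.30 g
ferric citrate: 76.1 mg/L × 0.49 L = 37.29 mg

sodium carbonate 463.54 mg; glycerol 10.78 g; sucrose 26.02 g; sodium chloride 7.30 g; ferric citrate 37.29 mg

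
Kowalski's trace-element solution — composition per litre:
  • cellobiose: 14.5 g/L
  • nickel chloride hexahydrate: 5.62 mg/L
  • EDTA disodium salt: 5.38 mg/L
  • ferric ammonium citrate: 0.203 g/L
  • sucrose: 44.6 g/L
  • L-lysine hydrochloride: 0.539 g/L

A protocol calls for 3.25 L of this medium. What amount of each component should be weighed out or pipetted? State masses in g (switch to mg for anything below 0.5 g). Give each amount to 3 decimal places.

Working volume: 3.25 L.
cellobiose: 14.5 g/L × 3.25 L = 47.125 g
nickel chloride hexahydrate: 5.62 mg/L × 3.25 L = 18.265 mg
EDTA disodium salt: 5.38 mg/L × 3.25 L = 17.485 mg
ferric ammonium citrate: 0.203 g/L × 3.25 L = 0.660 g
sucrose: 44.6 g/L × 3.25 L = 144.950 g
L-lysine hydrochloride: 0.539 g/L × 3.25 L = 1.752 g

cellobiose 47.125 g; nickel chloride hexahydrate 18.265 mg; EDTA disodium salt 17.485 mg; ferric ammonium citrate 0.660 g; sucrose 144.950 g; L-lysine hydrochloride 1.752 g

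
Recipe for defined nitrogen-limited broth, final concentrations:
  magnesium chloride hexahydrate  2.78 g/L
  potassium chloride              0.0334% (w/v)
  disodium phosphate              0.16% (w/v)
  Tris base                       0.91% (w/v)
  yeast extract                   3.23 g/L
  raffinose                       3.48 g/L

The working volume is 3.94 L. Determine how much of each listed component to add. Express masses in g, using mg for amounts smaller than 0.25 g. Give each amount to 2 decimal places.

magnesium chloride hexahydrate 10.95 g; potassium chloride 1.32 g; disodium phosphate 6.30 g; Tris base 35.85 g; yeast extract 12.73 g; raffinose 13.71 g

Working volume: 3.94 L.
magnesium chloride hexahydrate: 2.78 g/L × 3.94 L = 10.95 g
potassium chloride: 0.0334% w/v = 0.334 g/L → 0.334 × 3.94 L = 1.32 g
disodium phosphate: 0.16 g per 100 mL × 3940 mL ÷ 100 = 6.30 g
Tris base: 0.91 g per 100 mL × 3940 mL ÷ 100 = 35.85 g
yeast extract: 3.23 g/L × 3.94 L = 12.73 g
raffinose: 3.48 g/L × 3.94 L = 13.71 g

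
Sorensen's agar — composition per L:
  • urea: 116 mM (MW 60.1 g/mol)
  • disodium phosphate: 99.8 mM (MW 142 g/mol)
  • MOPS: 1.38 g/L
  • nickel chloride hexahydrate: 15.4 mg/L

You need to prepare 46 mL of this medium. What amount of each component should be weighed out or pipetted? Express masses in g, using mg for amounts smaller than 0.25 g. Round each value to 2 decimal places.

Target volume = 46 mL = 0.046 L.
urea: 116 mmol/L × 60.1 g/mol × 0.046 L ÷ 1000 = 0.32 g
disodium phosphate: 99.8 mmol/L × 142 g/mol × 0.046 L ÷ 1000 = 0.65 g
MOPS: 1.38 g/L × 0.046 L = 0.06348 g = 63.48 mg
nickel chloride hexahydrate: 15.4 mg/L × 0.046 L = 0.71 mg

urea 0.32 g; disodium phosphate 0.65 g; MOPS 63.48 mg; nickel chloride hexahydrate 0.71 mg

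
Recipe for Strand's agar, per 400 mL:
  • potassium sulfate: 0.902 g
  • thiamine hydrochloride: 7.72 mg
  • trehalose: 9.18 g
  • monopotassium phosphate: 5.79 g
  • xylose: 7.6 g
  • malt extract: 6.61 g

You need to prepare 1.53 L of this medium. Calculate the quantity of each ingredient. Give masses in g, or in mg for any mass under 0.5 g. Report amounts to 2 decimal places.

potassium sulfate 3.45 g; thiamine hydrochloride 29.53 mg; trehalose 35.11 g; monopotassium phosphate 22.15 g; xylose 29.07 g; malt extract 25.28 g

Ratio of target to recipe volume: 1530 / 400 = 3.825.
potassium sulfate: 0.902 g × (1530 mL / 400 mL) = 3.45 g
thiamine hydrochloride: 7.72 mg × (1530 mL / 400 mL) = 29.53 mg
trehalose: 9.18 g × (1530 mL / 400 mL) = 35.11 g
monopotassium phosphate: 5.79 g × (1530 mL / 400 mL) = 22.15 g
xylose: 7.6 g × (1530 mL / 400 mL) = 29.07 g
malt extract: 6.61 g × (1530 mL / 400 mL) = 25.28 g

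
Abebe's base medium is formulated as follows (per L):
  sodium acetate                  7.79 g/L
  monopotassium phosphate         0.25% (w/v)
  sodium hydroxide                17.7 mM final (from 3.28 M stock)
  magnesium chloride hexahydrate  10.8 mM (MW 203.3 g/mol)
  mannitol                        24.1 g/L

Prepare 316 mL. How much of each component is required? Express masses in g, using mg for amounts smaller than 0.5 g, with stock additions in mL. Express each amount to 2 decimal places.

Scale factor relative to 1 L: 0.316.
sodium acetate: 7.79 g/L × 0.316 L = 2.46 g
monopotassium phosphate: 0.25% w/v = 2.5 g/L → 2.5 × 0.316 L = 0.79 g
sodium hydroxide: dilute stock: 17.7 mM × 316 mL ÷ 3280 mM = 1.71 mL
magnesium chloride hexahydrate: 10.8 mmol/L × 203.3 g/mol × 0.316 L ÷ 1000 = 0.69 g
mannitol: 24.1 g/L × 0.316 L = 7.62 g

sodium acetate 2.46 g; monopotassium phosphate 0.79 g; sodium hydroxide 1.71 mL; magnesium chloride hexahydrate 0.69 g; mannitol 7.62 g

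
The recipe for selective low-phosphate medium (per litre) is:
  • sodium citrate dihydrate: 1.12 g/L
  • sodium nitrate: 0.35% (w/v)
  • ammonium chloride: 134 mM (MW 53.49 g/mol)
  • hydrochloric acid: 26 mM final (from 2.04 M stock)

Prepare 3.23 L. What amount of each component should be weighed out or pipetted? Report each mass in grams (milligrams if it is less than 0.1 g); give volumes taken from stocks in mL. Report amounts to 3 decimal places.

sodium citrate dihydrate 3.618 g; sodium nitrate 11.305 g; ammonium chloride 23.152 g; hydrochloric acid 41.167 mL

Working volume: 3.23 L.
sodium citrate dihydrate: 1.12 g/L × 3.23 L = 3.618 g
sodium nitrate: 0.35% w/v = 3.5 g/L → 3.5 × 3.23 L = 11.305 g
ammonium chloride: 134 mmol/L × 53.49 g/mol × 3.23 L ÷ 1000 = 23.152 g
hydrochloric acid: dilute stock: 26 mM × 3230 mL ÷ 2040 mM = 41.167 mL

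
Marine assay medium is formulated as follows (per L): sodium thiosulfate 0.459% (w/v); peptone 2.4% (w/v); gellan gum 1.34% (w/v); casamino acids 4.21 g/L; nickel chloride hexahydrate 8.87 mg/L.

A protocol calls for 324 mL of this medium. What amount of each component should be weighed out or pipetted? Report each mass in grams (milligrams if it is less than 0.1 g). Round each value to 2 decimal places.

Working volume: 324 mL = 0.324 L.
sodium thiosulfate: 0.459 g per 100 mL × 324 mL ÷ 100 = 1.49 g
peptone: 2.4 g per 100 mL × 324 mL ÷ 100 = 7.78 g
gellan gum: 1.34% w/v = 13.4 g/L → 13.4 × 0.324 L = 4.34 g
casamino acids: 4.21 g/L × 0.324 L = 1.36 g
nickel chloride hexahydrate: 8.87 mg/L × 0.324 L = 2.87 mg

sodium thiosulfate 1.49 g; peptone 7.78 g; gellan gum 4.34 g; casamino acids 1.36 g; nickel chloride hexahydrate 2.87 mg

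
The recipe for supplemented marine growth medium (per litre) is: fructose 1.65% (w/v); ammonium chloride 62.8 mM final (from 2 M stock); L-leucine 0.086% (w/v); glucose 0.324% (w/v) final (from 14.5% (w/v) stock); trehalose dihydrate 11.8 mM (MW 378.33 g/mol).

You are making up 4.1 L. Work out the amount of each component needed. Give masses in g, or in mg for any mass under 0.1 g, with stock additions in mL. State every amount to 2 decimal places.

Working volume: 4.1 L.
fructose: 1.65% w/v = 16.5 g/L → 16.5 × 4.1 L = 67.65 g
ammonium chloride: C1V1 = C2V2 → 62.8 mM × 4100 mL ÷ 2000 mM = 128.74 mL
L-leucine: 0.086 g per 100 mL × 4100 mL ÷ 100 = 3.53 g
glucose: C1V1 = C2V2 → 0.324% ÷ 14.5% × 4100 mL = 91.61 mL
trehalose dihydrate: 11.8 mmol/L × 378.33 g/mol × 4.1 L ÷ 1000 = 18.30 g

fructose 67.65 g; ammonium chloride 128.74 mL; L-leucine 3.53 g; glucose 91.61 mL; trehalose dihydrate 18.30 g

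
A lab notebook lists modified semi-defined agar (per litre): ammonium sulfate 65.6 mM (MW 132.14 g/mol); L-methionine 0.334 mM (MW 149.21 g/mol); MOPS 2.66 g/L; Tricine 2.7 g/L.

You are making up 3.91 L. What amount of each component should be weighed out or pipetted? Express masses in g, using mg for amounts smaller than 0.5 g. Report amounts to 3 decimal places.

ammonium sulfate 33.893 g; L-methionine 194.859 mg; MOPS 10.401 g; Tricine 10.557 g

Scale factor relative to 1 L: 3.91.
ammonium sulfate: 65.6 mmol/L × 132.14 g/mol × 3.91 L ÷ 1000 = 33.893 g
L-methionine: 0.334 mmol/L × 149.21 mg/mmol × 3.91 L = 194.859 mg
MOPS: 2.66 g/L × 3.91 L = 10.401 g
Tricine: 2.7 g/L × 3.91 L = 10.557 g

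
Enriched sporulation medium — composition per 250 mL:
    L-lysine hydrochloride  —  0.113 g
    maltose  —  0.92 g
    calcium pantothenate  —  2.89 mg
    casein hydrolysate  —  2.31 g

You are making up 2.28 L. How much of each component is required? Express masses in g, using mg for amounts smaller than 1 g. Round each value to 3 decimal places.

L-lysine hydrochloride 1.031 g; maltose 8.390 g; calcium pantothenate 26.357 mg; casein hydrolysate 21.067 g

Ratio of target to recipe volume: 2280 / 250 = 9.12.
L-lysine hydrochloride: 0.113 g × (2280 mL / 250 mL) = 1.031 g
maltose: 0.92 g × (2280 mL / 250 mL) = 8.390 g
calcium pantothenate: 2.89 mg × (2280 mL / 250 mL) = 26.357 mg
casein hydrolysate: 2.31 g × (2280 mL / 250 mL) = 21.067 g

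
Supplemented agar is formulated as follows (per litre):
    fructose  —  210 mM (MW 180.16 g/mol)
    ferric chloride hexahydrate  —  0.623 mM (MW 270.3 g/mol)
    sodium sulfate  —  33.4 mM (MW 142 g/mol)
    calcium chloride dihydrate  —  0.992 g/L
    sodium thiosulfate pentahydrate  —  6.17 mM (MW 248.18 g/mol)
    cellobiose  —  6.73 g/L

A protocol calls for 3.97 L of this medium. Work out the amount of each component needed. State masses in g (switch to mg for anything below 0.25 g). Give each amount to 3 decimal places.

fructose 150.199 g; ferric chloride hexahydrate 0.669 g; sodium sulfate 18.829 g; calcium chloride dihydrate 3.938 g; sodium thiosulfate pentahydrate 6.079 g; cellobiose 26.718 g

Working volume: 3.97 L.
fructose: 210 mmol/L × 180.16 g/mol × 3.97 L ÷ 1000 = 150.199 g
ferric chloride hexahydrate: 0.623 mmol/L × 270.3 g/mol × 3.97 L ÷ 1000 = 0.669 g
sodium sulfate: 33.4 mmol/L × 142 g/mol × 3.97 L ÷ 1000 = 18.829 g
calcium chloride dihydrate: 0.992 g/L × 3.97 L = 3.938 g
sodium thiosulfate pentahydrate: 6.17 mmol/L × 248.18 g/mol × 3.97 L ÷ 1000 = 6.079 g
cellobiose: 6.73 g/L × 3.97 L = 26.718 g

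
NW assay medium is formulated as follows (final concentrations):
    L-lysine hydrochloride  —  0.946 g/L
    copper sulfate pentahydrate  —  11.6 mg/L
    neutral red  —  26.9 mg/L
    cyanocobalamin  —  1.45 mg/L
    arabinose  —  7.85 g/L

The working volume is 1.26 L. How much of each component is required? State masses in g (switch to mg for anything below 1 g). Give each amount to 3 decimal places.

L-lysine hydrochloride 1.192 g; copper sulfate pentahydrate 14.616 mg; neutral red 33.894 mg; cyanocobalamin 1.827 mg; arabinose 9.891 g

Scale factor relative to 1 L: 1.26.
L-lysine hydrochloride: 0.946 g/L × 1.26 L = 1.192 g
copper sulfate pentahydrate: 11.6 mg/L × 1.26 L = 14.616 mg
neutral red: 26.9 mg/L × 1.26 L = 33.894 mg
cyanocobalamin: 1.45 mg/L × 1.26 L = 1.827 mg
arabinose: 7.85 g/L × 1.26 L = 9.891 g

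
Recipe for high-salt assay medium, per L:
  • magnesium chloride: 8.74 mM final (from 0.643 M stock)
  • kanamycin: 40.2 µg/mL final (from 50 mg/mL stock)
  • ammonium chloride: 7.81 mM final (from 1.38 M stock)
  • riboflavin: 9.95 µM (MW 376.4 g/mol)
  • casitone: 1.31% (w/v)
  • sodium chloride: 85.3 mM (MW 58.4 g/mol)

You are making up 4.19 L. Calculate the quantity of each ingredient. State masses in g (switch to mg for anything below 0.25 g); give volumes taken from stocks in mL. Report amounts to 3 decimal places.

Scale factor relative to 1 L: 4.19.
magnesium chloride: V = C2·V2/C1 = 8.74 mM × 4190 mL ÷ 643 mM = 56.953 mL
kanamycin: V = C2·V2/C1 = 40.2 µg/mL × 4190 mL ÷ 50000 µg/mL = 3.369 mL
ammonium chloride: C1V1 = C2V2 → 7.81 mM × 4190 mL ÷ 1380 mM = 23.713 mL
riboflavin: 9.95 µmol/L × 376.4 g/mol × 4.19 L ÷ 1000 = 15.692 mg
casitone: 1.31 g per 100 mL × 4190 mL ÷ 100 = 54.889 g
sodium chloride: 85.3 mmol/L × 58.4 g/mol × 4.19 L ÷ 1000 = 20.873 g

magnesium chloride 56.953 mL; kanamycin 3.369 mL; ammonium chloride 23.713 mL; riboflavin 15.692 mg; casitone 54.889 g; sodium chloride 20.873 g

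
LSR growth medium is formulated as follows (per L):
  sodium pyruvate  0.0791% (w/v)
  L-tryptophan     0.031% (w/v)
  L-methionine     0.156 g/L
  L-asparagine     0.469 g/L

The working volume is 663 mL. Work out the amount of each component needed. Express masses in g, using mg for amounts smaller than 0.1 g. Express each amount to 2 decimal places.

Target volume = 663 mL = 0.663 L.
sodium pyruvate: 0.0791 g per 100 mL × 663 mL ÷ 100 = 0.52 g
L-tryptophan: 0.031 g per 100 mL × 663 mL ÷ 100 = 0.21 g
L-methionine: 0.156 g/L × 0.663 L = 0.10 g
L-asparagine: 0.469 g/L × 0.663 L = 0.31 g

sodium pyruvate 0.52 g; L-tryptophan 0.21 g; L-methionine 0.10 g; L-asparagine 0.31 g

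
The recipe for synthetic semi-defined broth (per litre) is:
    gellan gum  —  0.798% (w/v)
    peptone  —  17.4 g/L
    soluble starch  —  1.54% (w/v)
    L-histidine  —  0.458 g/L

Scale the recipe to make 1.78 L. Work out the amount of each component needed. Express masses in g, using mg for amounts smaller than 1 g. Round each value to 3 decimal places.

gellan gum 14.204 g; peptone 30.972 g; soluble starch 27.412 g; L-histidine 815.240 mg

Working volume: 1.78 L.
gellan gum: 0.798 g per 100 mL × 1780 mL ÷ 100 = 14.204 g
peptone: 17.4 g/L × 1.78 L = 30.972 g
soluble starch: 1.54 g per 100 mL × 1780 mL ÷ 100 = 27.412 g
L-histidine: 0.458 g/L × 1.78 L = 0.81524 g = 815.240 mg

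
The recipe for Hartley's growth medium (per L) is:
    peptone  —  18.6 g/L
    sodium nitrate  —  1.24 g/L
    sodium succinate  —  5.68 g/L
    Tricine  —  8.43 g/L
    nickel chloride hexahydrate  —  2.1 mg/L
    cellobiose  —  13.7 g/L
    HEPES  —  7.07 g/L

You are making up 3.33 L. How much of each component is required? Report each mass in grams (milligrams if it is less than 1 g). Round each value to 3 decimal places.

Scale factor relative to 1 L: 3.33.
peptone: 18.6 g/L × 3.33 L = 61.938 g
sodium nitrate: 1.24 g/L × 3.33 L = 4.129 g
sodium succinate: 5.68 g/L × 3.33 L = 18.914 g
Tricine: 8.43 g/L × 3.33 L = 28.072 g
nickel chloride hexahydrate: 2.1 mg/L × 3.33 L = 6.993 mg
cellobiose: 13.7 g/L × 3.33 L = 45.621 g
HEPES: 7.07 g/L × 3.33 L = 23.543 g

peptone 61.938 g; sodium nitrate 4.129 g; sodium succinate 18.914 g; Tricine 28.072 g; nickel chloride hexahydrate 6.993 mg; cellobiose 45.621 g; HEPES 23.543 g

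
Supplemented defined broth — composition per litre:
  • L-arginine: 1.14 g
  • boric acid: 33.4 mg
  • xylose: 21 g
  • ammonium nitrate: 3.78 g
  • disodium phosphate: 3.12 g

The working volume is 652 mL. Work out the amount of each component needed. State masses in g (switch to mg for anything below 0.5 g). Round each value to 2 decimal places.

L-arginine 0.74 g; boric acid 21.78 mg; xylose 13.69 g; ammonium nitrate 2.46 g; disodium phosphate 2.03 g

Ratio of target to recipe volume: 652 / 1000 = 0.652.
L-arginine: 1.14 g × (652 mL / 1000 mL) = 0.74 g
boric acid: 33.4 mg × (652 mL / 1000 mL) = 21.78 mg
xylose: 21 g × (652 mL / 1000 mL) = 13.69 g
ammonium nitrate: 3.78 g × (652 mL / 1000 mL) = 2.46 g
disodium phosphate: 3.12 g × (652 mL / 1000 mL) = 2.03 g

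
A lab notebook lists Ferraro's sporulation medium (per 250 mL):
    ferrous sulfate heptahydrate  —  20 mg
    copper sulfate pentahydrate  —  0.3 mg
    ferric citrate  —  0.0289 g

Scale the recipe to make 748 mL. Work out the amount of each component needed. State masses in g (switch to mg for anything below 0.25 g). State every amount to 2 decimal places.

ferrous sulfate heptahydrate 59.84 mg; copper sulfate pentahydrate 0.90 mg; ferric citrate 86.47 mg

Ratio of target to recipe volume: 748 / 250 = 2.992.
ferrous sulfate heptahydrate: 20 mg × (748 mL / 250 mL) = 59.84 mg
copper sulfate pentahydrate: 0.3 mg × (748 mL / 250 mL) = 0.90 mg
ferric citrate: 0.0289 g × (748 mL / 250 mL) = 0.0864688 g = 86.47 mg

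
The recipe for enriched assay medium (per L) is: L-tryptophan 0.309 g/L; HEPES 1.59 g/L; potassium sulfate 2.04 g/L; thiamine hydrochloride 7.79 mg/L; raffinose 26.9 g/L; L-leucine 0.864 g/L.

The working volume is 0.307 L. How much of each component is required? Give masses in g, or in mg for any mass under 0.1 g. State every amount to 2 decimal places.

Working volume: 0.307 L.
L-tryptophan: 0.309 g/L × 0.307 L = 0.094863 g = 94.86 mg
HEPES: 1.59 g/L × 0.307 L = 0.49 g
potassium sulfate: 2.04 g/L × 0.307 L = 0.63 g
thiamine hydrochloride: 7.79 mg/L × 0.307 L = 2.39 mg
raffinose: 26.9 g/L × 0.307 L = 8.26 g
L-leucine: 0.864 g/L × 0.307 L = 0.27 g

L-tryptophan 94.86 mg; HEPES 0.49 g; potassium sulfate 0.63 g; thiamine hydrochloride 2.39 mg; raffinose 8.26 g; L-leucine 0.27 g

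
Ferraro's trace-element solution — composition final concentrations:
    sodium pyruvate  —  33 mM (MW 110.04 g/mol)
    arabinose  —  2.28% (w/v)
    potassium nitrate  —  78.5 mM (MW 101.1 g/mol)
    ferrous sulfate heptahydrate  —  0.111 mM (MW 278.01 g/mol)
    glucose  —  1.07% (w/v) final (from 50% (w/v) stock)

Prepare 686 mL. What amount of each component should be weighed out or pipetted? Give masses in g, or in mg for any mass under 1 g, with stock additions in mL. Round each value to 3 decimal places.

Target volume = 686 mL = 0.686 L.
sodium pyruvate: 33 mmol/L × 110.04 g/mol × 0.686 L ÷ 1000 = 2.491 g
arabinose: 2.28% w/v = 22.8 g/L → 22.8 × 0.686 L = 15.641 g
potassium nitrate: 78.5 mmol/L × 101.1 g/mol × 0.686 L ÷ 1000 = 5.444 g
ferrous sulfate heptahydrate: 0.111 mmol/L × 278.01 mg/mmol × 0.686 L = 21.169 mg
glucose: V = C2·V2/C1 = 1.07% ÷ 50% × 686 mL = 14.680 mL

sodium pyruvate 2.491 g; arabinose 15.641 g; potassium nitrate 5.444 g; ferrous sulfate heptahydrate 21.169 mg; glucose 14.680 mL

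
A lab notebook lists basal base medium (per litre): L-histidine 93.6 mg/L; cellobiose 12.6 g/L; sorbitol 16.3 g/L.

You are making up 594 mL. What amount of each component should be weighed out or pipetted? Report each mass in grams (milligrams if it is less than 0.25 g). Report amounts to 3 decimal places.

Scale factor relative to 1 L: 0.594.
L-histidine: 93.6 mg/L × 0.594 L = 55.598 mg
cellobiose: 12.6 g/L × 0.594 L = 7.484 g
sorbitol: 16.3 g/L × 0.594 L = 9.682 g

L-histidine 55.598 mg; cellobiose 7.484 g; sorbitol 9.682 g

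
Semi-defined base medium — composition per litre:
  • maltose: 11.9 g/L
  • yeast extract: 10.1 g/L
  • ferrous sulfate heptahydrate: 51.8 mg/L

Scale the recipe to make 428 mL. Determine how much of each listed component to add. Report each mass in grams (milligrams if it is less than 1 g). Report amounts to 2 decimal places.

Target volume = 428 mL = 0.428 L.
maltose: 11.9 g/L × 0.428 L = 5.09 g
yeast extract: 10.1 g/L × 0.428 L = 4.32 g
ferrous sulfate heptahydrate: 51.8 mg/L × 0.428 L = 22.17 mg

maltose 5.09 g; yeast extract 4.32 g; ferrous sulfate heptahydrate 22.17 mg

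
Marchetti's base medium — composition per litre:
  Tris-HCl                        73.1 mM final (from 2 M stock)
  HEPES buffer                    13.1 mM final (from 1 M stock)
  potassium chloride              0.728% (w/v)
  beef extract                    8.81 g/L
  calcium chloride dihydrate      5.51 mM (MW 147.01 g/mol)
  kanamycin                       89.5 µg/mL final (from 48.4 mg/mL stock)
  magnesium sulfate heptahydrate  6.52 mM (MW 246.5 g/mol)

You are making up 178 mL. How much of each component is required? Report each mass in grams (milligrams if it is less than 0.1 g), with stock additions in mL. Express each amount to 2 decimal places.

Working volume: 178 mL = 0.178 L.
Tris-HCl: dilute stock: 73.1 mM × 178 mL ÷ 2000 mM = 6.51 mL
HEPES buffer: dilute stock: 13.1 mM × 178 mL ÷ 1000 mM = 2.33 mL
potassium chloride: 0.728% w/v = 7.28 g/L → 7.28 × 0.178 L = 1.30 g
beef extract: 8.81 g/L × 0.178 L = 1.57 g
calcium chloride dihydrate: 5.51 mmol/L × 147.01 g/mol × 0.178 L ÷ 1000 = 0.14 g
kanamycin: dilute stock: 89.5 µg/mL × 178 mL ÷ 48400 µg/mL = 0.33 mL
magnesium sulfate heptahydrate: 6.52 mmol/L × 246.5 g/mol × 0.178 L ÷ 1000 = 0.29 g

Tris-HCl 6.51 mL; HEPES buffer 2.33 mL; potassium chloride 1.30 g; beef extract 1.57 g; calcium chloride dihydrate 0.14 g; kanamycin 0.33 mL; magnesium sulfate heptahydrate 0.29 g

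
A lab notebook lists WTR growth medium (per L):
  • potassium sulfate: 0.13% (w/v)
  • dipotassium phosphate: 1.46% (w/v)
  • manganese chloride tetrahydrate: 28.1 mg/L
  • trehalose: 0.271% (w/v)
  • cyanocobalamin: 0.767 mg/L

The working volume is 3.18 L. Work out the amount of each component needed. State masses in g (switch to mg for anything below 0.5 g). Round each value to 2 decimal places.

potassium sulfate 4.13 g; dipotassium phosphate 46.43 g; manganese chloride tetrahydrate 89.36 mg; trehalose 8.62 g; cyanocobalamin 2.44 mg

Scale factor relative to 1 L: 3.18.
potassium sulfate: 0.13 g per 100 mL × 3180 mL ÷ 100 = 4.13 g
dipotassium phosphate: 1.46 g per 100 mL × 3180 mL ÷ 100 = 46.43 g
manganese chloride tetrahydrate: 28.1 mg/L × 3.18 L = 89.36 mg
trehalose: 0.271 g per 100 mL × 3180 mL ÷ 100 = 8.62 g
cyanocobalamin: 0.767 mg/L × 3.18 L = 2.44 mg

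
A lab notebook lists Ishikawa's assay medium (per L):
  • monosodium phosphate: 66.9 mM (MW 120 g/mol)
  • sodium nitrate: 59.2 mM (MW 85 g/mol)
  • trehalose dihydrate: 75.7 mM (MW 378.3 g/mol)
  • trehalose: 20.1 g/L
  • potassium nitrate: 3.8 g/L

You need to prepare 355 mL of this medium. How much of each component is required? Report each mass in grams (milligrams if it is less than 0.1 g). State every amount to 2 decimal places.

monosodium phosphate 2.85 g; sodium nitrate 1.79 g; trehalose dihydrate 10.17 g; trehalose 7.14 g; potassium nitrate 1.35 g

Working volume: 355 mL = 0.355 L.
monosodium phosphate: 66.9 mmol/L × 120 g/mol × 0.355 L ÷ 1000 = 2.85 g
sodium nitrate: 59.2 mmol/L × 85 g/mol × 0.355 L ÷ 1000 = 1.79 g
trehalose dihydrate: 75.7 mmol/L × 378.3 g/mol × 0.355 L ÷ 1000 = 10.17 g
trehalose: 20.1 g/L × 0.355 L = 7.14 g
potassium nitrate: 3.8 g/L × 0.355 L = 1.35 g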